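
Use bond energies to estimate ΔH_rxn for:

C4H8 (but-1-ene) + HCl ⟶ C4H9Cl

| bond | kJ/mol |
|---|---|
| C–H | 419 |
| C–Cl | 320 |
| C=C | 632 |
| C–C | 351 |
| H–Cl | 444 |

ΔH ≈ −14 kJ

Bonds broken (reactants):
  C–C: 2 × 351 = 702
  C–H: 8 × 419 = 3352
  C=C: 1 × 632 = 632
  H–Cl: 1 × 444 = 444
  Σ(broken) = 5130 kJ
Bonds formed (products):
  C–C: 3 × 351 = 1053
  C–Cl: 1 × 320 = 320
  C–H: 9 × 419 = 3771
  Σ(formed) = 5144 kJ
ΔH = Σ(broken) − Σ(formed) = 5130 − 5144 = −14 kJ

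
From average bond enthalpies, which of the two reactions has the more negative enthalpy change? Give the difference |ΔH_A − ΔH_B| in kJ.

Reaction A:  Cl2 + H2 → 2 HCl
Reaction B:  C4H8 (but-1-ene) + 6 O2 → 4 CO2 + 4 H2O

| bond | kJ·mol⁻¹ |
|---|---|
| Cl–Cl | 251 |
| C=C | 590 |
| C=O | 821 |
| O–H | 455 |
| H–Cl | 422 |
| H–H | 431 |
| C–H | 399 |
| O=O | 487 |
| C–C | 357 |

Reaction B, by 2628 kJ

Reaction A:
  Bonds broken (reactants):
    Cl–Cl: 1 × 251 = 251
    H–H: 1 × 431 = 431
    Σ(broken) = 682 kJ
  Bonds formed (products):
    H–Cl: 2 × 422 = 844
    Σ(formed) = 844 kJ
  ΔH_A = 682 − 844 = −162 kJ
Reaction B:
  Bonds broken (reactants):
    C–C: 2 × 357 = 714
    C–H: 8 × 399 = 3192
    C=C: 1 × 590 = 590
    O=O: 6 × 487 = 2922
    Σ(broken) = 7418 kJ
  Bonds formed (products):
    C=O: 8 × 821 = 6568
    O–H: 8 × 455 = 3640
    Σ(formed) = 10208 kJ
  ΔH_B = 7418 − 10208 = −2790 kJ
ΔH_A − ΔH_B = +2628 kJ, so reaction B has the more negative ΔH; |ΔH_A − ΔH_B| = 2628 kJ.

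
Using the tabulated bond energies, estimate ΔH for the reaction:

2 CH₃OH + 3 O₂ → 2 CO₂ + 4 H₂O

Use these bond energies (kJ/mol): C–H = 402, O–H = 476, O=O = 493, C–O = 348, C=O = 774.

ΔH ≈ −1365 kJ

Bonds broken (reactants):
  C–H: 6 × 402 = 2412
  C–O: 2 × 348 = 696
  O–H: 2 × 476 = 952
  O=O: 3 × 493 = 1479
  Σ(broken) = 5539 kJ
Bonds formed (products):
  C=O: 4 × 774 = 3096
  O–H: 8 × 476 = 3808
  Σ(formed) = 6904 kJ
ΔH = Σ(broken) − Σ(formed) = 5539 − 6904 = −1365 kJ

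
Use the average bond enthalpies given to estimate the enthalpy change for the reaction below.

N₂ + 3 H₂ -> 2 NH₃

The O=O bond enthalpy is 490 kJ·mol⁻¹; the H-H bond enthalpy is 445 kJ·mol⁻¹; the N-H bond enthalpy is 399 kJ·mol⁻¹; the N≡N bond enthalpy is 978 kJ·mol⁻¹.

Bonds broken (reactants):
  H-H: 3 × 445 = 1335
  N≡N: 1 × 978 = 978
  Σ(broken) = 2313 kJ
Bonds formed (products):
  N-H: 6 × 399 = 2394
  Σ(formed) = 2394 kJ
ΔH = Σ(broken) − Σ(formed) = 2313 − 2394 = −81 kJ

ΔH ≈ −81 kJ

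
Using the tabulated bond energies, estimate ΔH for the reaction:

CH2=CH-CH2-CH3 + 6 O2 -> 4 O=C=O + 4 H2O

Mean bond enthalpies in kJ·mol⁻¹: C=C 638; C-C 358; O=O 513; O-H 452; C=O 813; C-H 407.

Bonds broken (reactants):
  C-C: 2 × 358 = 716
  C-H: 8 × 407 = 3256
  C=C: 1 × 638 = 638
  O=O: 6 × 513 = 3078
  Σ(broken) = 7688 kJ
Bonds formed (products):
  C=O: 8 × 813 = 6504
  O-H: 8 × 452 = 3616
  Σ(formed) = 10120 kJ
ΔH = Σ(broken) − Σ(formed) = 7688 − 10120 = −2432 kJ

ΔH ≈ −2432 kJ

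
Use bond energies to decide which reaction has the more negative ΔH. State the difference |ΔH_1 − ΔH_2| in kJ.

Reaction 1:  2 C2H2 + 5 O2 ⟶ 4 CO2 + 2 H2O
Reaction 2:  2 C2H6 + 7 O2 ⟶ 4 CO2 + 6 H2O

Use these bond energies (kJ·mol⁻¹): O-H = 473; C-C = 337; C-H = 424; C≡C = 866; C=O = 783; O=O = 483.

Reaction 1:
  Bonds broken (reactants):
    C≡C: 2 × 866 = 1732
    C-H: 4 × 424 = 1696
    O=O: 5 × 483 = 2415
    Σ(broken) = 5843 kJ
  Bonds formed (products):
    C=O: 8 × 783 = 6264
    O-H: 4 × 473 = 1892
    Σ(formed) = 8156 kJ
  ΔH_1 = 5843 − 8156 = −2313 kJ
Reaction 2:
  Bonds broken (reactants):
    C-C: 2 × 337 = 674
    C-H: 12 × 424 = 5088
    O=O: 7 × 483 = 3381
    Σ(broken) = 9143 kJ
  Bonds formed (products):
    C=O: 8 × 783 = 6264
    O-H: 12 × 473 = 5676
    Σ(formed) = 11940 kJ
  ΔH_2 = 9143 − 11940 = −2797 kJ
ΔH_1 − ΔH_2 = +484 kJ, so reaction 2 has the more negative ΔH; |ΔH_1 − ΔH_2| = 484 kJ.

Reaction 2, by 484 kJ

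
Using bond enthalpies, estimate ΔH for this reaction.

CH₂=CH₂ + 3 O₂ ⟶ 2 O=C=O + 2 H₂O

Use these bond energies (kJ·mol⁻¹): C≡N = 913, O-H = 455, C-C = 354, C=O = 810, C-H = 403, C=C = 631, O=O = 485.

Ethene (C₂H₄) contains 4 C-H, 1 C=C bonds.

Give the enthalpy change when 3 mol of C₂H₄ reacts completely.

Bonds broken (reactants):
  C-H: 4 × 403 = 1612
  C=C: 1 × 631 = 631
  O=O: 3 × 485 = 1455
  Σ(broken) = 3698 kJ
Bonds formed (products):
  C=O: 4 × 810 = 3240
  O-H: 4 × 455 = 1820
  Σ(formed) = 5060 kJ
ΔH = Σ(broken) − Σ(formed) = 3698 − 5060 = −1362 kJ
For 3× the reaction as written: 3 × (−1362) = −4086 kJ

ΔH = −4086 kJ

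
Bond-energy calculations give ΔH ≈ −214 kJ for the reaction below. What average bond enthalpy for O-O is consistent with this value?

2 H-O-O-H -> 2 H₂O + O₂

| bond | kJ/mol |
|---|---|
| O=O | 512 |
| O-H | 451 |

D(O-O) ≈ 149 kJ/mol

Let D be the O-O bond energy.
Σ(broken) = 4×451 + 2×D = 1804 + 2D
Σ(formed) = 4×451 + 1×512 = 2316
ΔH = Σ(broken) − Σ(formed) = (1804 + 2D) − (2316) = −512 + 2D
Setting this equal to −214 kJ gives 2D = 298, so D = 149 kJ/mol.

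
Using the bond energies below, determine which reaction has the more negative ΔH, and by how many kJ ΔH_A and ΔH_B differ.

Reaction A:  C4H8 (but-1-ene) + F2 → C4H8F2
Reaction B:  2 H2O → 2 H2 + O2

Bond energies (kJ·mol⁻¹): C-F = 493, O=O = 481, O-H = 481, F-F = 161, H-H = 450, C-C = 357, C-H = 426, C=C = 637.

Reaction A:
  Bonds broken (reactants):
    C-C: 2 × 357 = 714
    C-H: 8 × 426 = 3408
    C=C: 1 × 637 = 637
    F-F: 1 × 161 = 161
    Σ(broken) = 4920 kJ
  Bonds formed (products):
    C-C: 3 × 357 = 1071
    C-F: 2 × 493 = 986
    C-H: 8 × 426 = 3408
    Σ(formed) = 5465 kJ
  ΔH_A = 4920 − 5465 = −545 kJ
Reaction B:
  Bonds broken (reactants):
    O-H: 4 × 481 = 1924
    Σ(broken) = 1924 kJ
  Bonds formed (products):
    H-H: 2 × 450 = 900
    O=O: 1 × 481 = 481
    Σ(formed) = 1381 kJ
  ΔH_B = 1924 − 1381 = +543 kJ
ΔH_A − ΔH_B = −1088 kJ, so reaction A has the more negative ΔH; |ΔH_A − ΔH_B| = 1088 kJ.

Reaction A, by 1088 kJ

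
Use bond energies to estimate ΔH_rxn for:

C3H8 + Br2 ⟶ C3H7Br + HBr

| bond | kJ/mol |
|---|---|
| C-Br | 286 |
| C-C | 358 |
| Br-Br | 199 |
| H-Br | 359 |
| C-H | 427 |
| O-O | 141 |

Bonds broken (reactants):
  Br-Br: 1 × 199 = 199
  C-C: 2 × 358 = 716
  C-H: 8 × 427 = 3416
  Σ(broken) = 4331 kJ
Bonds formed (products):
  C-Br: 1 × 286 = 286
  C-C: 2 × 358 = 716
  C-H: 7 × 427 = 2989
  H-Br: 1 × 359 = 359
  Σ(formed) = 4350 kJ
ΔH = Σ(broken) − Σ(formed) = 4331 − 4350 = −19 kJ

ΔH ≈ −19 kJ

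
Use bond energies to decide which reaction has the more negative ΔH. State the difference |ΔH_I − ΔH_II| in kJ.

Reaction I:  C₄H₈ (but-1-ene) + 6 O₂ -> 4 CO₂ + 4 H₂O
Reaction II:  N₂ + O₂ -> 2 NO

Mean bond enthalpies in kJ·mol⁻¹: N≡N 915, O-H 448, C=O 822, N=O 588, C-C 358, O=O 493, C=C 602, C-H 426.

Reaction I:
  Bonds broken (reactants):
    C-C: 2 × 358 = 716
    C-H: 8 × 426 = 3408
    C=C: 1 × 602 = 602
    O=O: 6 × 493 = 2958
    Σ(broken) = 7684 kJ
  Bonds formed (products):
    C=O: 8 × 822 = 6576
    O-H: 8 × 448 = 3584
    Σ(formed) = 10160 kJ
  ΔH_I = 7684 − 10160 = −2476 kJ
Reaction II:
  Bonds broken (reactants):
    N≡N: 1 × 915 = 915
    O=O: 1 × 493 = 493
    Σ(broken) = 1408 kJ
  Bonds formed (products):
    N=O: 2 × 588 = 1176
    Σ(formed) = 1176 kJ
  ΔH_II = 1408 − 1176 = +232 kJ
ΔH_I − ΔH_II = −2708 kJ, so reaction I has the more negative ΔH; |ΔH_I − ΔH_II| = 2708 kJ.

Reaction I, by 2708 kJ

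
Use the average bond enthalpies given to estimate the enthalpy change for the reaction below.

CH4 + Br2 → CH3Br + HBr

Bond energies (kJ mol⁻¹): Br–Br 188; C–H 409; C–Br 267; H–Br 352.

ΔH ≈ −22 kJ

Bonds broken (reactants):
  Br–Br: 1 × 188 = 188
  C–H: 4 × 409 = 1636
  Σ(broken) = 1824 kJ
Bonds formed (products):
  C–Br: 1 × 267 = 267
  C–H: 3 × 409 = 1227
  H–Br: 1 × 352 = 352
  Σ(formed) = 1846 kJ
ΔH = Σ(broken) − Σ(formed) = 1824 − 1846 = −22 kJ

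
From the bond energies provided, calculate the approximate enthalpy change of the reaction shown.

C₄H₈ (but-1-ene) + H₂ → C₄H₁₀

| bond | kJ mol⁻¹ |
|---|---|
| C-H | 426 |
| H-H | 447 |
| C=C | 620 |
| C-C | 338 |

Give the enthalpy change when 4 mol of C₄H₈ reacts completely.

ΔH = −492 kJ

Bonds broken (reactants):
  C-C: 2 × 338 = 676
  C-H: 8 × 426 = 3408
  C=C: 1 × 620 = 620
  H-H: 1 × 447 = 447
  Σ(broken) = 5151 kJ
Bonds formed (products):
  C-C: 3 × 338 = 1014
  C-H: 10 × 426 = 4260
  Σ(formed) = 5274 kJ
ΔH = Σ(broken) − Σ(formed) = 5151 − 5274 = −123 kJ
For 4× the reaction as written: 4 × (−123) = −492 kJ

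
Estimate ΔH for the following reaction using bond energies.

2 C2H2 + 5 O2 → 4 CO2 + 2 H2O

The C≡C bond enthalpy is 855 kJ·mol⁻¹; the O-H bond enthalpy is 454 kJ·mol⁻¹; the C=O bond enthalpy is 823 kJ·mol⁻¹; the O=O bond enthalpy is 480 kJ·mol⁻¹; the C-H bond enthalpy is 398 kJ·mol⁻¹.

Bonds broken (reactants):
  C≡C: 2 × 855 = 1710
  C-H: 4 × 398 = 1592
  O=O: 5 × 480 = 2400
  Σ(broken) = 5702 kJ
Bonds formed (products):
  C=O: 8 × 823 = 6584
  O-H: 4 × 454 = 1816
  Σ(formed) = 8400 kJ
ΔH = Σ(broken) − Σ(formed) = 5702 − 8400 = −2698 kJ

ΔH ≈ −2698 kJ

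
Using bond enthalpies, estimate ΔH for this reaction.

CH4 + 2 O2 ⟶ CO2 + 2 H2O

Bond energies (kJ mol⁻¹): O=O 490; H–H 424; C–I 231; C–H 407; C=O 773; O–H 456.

Bonds broken (reactants):
  C–H: 4 × 407 = 1628
  O=O: 2 × 490 = 980
  Σ(broken) = 2608 kJ
Bonds formed (products):
  C=O: 2 × 773 = 1546
  O–H: 4 × 456 = 1824
  Σ(formed) = 3370 kJ
ΔH = Σ(broken) − Σ(formed) = 2608 − 3370 = −762 kJ

ΔH ≈ −762 kJ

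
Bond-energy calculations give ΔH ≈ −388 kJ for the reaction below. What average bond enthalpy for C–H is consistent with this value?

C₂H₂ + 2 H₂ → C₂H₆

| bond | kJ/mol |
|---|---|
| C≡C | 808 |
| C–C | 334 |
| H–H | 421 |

Let D be the C–H bond energy.
Σ(broken) = 1×808 + 2×D + 2×421 = 1650 + 2D
Σ(formed) = 1×334 + 6×D = 334 + 6D
ΔH = Σ(broken) − Σ(formed) = (1650 + 2D) − (334 + 6D) = +1316 − 4D
Setting this equal to −388 kJ gives 4D = 1704, so D = 426 kJ/mol.

D(C–H) ≈ 426 kJ/mol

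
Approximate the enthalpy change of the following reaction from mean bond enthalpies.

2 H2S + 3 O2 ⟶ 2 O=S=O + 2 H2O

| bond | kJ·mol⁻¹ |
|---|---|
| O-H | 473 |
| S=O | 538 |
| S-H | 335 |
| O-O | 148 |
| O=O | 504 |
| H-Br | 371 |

ΔH ≈ −1192 kJ

Bonds broken (reactants):
  O=O: 3 × 504 = 1512
  S-H: 4 × 335 = 1340
  Σ(broken) = 2852 kJ
Bonds formed (products):
  O-H: 4 × 473 = 1892
  S=O: 4 × 538 = 2152
  Σ(formed) = 4044 kJ
ΔH = Σ(broken) − Σ(formed) = 2852 − 4044 = −1192 kJ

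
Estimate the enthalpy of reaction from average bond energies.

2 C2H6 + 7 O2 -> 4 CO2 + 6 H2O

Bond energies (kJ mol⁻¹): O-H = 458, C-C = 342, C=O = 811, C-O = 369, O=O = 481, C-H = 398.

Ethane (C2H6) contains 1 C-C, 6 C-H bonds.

Bonds broken (reactants):
  C-C: 2 × 342 = 684
  C-H: 12 × 398 = 4776
  O=O: 7 × 481 = 3367
  Σ(broken) = 8827 kJ
Bonds formed (products):
  C=O: 8 × 811 = 6488
  O-H: 12 × 458 = 5496
  Σ(formed) = 11984 kJ
ΔH = Σ(broken) − Σ(formed) = 8827 − 11984 = −3157 kJ

ΔH ≈ −3157 kJ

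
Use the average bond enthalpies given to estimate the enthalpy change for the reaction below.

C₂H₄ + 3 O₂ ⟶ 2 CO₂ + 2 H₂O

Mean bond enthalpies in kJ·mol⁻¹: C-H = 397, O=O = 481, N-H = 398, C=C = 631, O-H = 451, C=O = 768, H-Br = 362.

Bonds broken (reactants):
  C-H: 4 × 397 = 1588
  C=C: 1 × 631 = 631
  O=O: 3 × 481 = 1443
  Σ(broken) = 3662 kJ
Bonds formed (products):
  C=O: 4 × 768 = 3072
  O-H: 4 × 451 = 1804
  Σ(formed) = 4876 kJ
ΔH = Σ(broken) − Σ(formed) = 3662 − 4876 = −1214 kJ

ΔH ≈ −1214 kJ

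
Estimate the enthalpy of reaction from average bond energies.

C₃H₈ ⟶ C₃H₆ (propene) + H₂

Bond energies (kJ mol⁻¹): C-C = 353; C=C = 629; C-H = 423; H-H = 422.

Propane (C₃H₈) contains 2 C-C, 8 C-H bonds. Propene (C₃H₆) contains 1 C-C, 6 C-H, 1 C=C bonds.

Bonds broken (reactants):
  C-C: 2 × 353 = 706
  C-H: 8 × 423 = 3384
  Σ(broken) = 4090 kJ
Bonds formed (products):
  C-C: 1 × 353 = 353
  C-H: 6 × 423 = 2538
  C=C: 1 × 629 = 629
  H-H: 1 × 422 = 422
  Σ(formed) = 3942 kJ
ΔH = Σ(broken) − Σ(formed) = 4090 − 3942 = +148 kJ

ΔH ≈ +148 kJ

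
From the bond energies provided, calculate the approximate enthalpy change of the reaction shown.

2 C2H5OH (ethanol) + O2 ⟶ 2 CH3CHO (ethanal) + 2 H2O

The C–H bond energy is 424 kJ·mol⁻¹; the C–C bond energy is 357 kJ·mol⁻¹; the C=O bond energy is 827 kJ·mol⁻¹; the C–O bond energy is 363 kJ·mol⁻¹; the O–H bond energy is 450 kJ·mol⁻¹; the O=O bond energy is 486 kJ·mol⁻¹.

Bonds broken (reactants):
  C–C: 2 × 357 = 714
  C–H: 10 × 424 = 4240
  C–O: 2 × 363 = 726
  O–H: 2 × 450 = 900
  O=O: 1 × 486 = 486
  Σ(broken) = 7066 kJ
Bonds formed (products):
  C–C: 2 × 357 = 714
  C–H: 8 × 424 = 3392
  C=O: 2 × 827 = 1654
  O–H: 4 × 450 = 1800
  Σ(formed) = 7560 kJ
ΔH = Σ(broken) − Σ(formed) = 7066 − 7560 = −494 kJ

ΔH ≈ −494 kJ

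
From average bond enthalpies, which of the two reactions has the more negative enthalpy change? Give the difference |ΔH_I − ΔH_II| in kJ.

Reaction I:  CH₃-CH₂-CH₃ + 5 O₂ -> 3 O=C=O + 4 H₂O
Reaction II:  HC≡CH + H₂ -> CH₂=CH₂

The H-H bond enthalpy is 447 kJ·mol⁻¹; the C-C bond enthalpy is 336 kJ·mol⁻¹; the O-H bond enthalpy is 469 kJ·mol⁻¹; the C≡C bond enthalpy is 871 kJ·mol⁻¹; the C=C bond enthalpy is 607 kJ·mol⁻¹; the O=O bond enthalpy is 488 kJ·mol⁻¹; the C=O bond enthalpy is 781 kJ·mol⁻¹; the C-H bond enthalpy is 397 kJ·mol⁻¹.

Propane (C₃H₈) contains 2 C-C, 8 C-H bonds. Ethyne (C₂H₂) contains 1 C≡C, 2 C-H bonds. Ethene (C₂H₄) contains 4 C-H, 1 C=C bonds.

Reaction I:
  Bonds broken (reactants):
    C-C: 2 × 336 = 672
    C-H: 8 × 397 = 3176
    O=O: 5 × 488 = 2440
    Σ(broken) = 6288 kJ
  Bonds formed (products):
    C=O: 6 × 781 = 4686
    O-H: 8 × 469 = 3752
    Σ(formed) = 8438 kJ
  ΔH_I = 6288 − 8438 = −2150 kJ
Reaction II:
  Bonds broken (reactants):
    C≡C: 1 × 871 = 871
    C-H: 2 × 397 = 794
    H-H: 1 × 447 = 447
    Σ(broken) = 2112 kJ
  Bonds formed (products):
    C-H: 4 × 397 = 1588
    C=C: 1 × 607 = 607
    Σ(formed) = 2195 kJ
  ΔH_II = 2112 − 2195 = −83 kJ
ΔH_I − ΔH_II = −2067 kJ, so reaction I has the more negative ΔH; |ΔH_I − ΔH_II| = 2067 kJ.

Reaction I, by 2067 kJ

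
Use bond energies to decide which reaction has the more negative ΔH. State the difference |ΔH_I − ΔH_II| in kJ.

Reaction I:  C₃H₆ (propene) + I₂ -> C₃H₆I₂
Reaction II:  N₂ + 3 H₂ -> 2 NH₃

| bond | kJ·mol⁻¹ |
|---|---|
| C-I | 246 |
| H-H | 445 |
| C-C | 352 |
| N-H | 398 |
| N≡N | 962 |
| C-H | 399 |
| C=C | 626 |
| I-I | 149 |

Reaction I:
  Bonds broken (reactants):
    C-C: 1 × 352 = 352
    C-H: 6 × 399 = 2394
    C=C: 1 × 626 = 626
    I-I: 1 × 149 = 149
    Σ(broken) = 3521 kJ
  Bonds formed (products):
    C-C: 2 × 352 = 704
    C-H: 6 × 399 = 2394
    C-I: 2 × 246 = 492
    Σ(formed) = 3590 kJ
  ΔH_I = 3521 − 3590 = −69 kJ
Reaction II:
  Bonds broken (reactants):
    H-H: 3 × 445 = 1335
    N≡N: 1 × 962 = 962
    Σ(broken) = 2297 kJ
  Bonds formed (products):
    N-H: 6 × 398 = 2388
    Σ(formed) = 2388 kJ
  ΔH_II = 2297 − 2388 = −91 kJ
ΔH_I − ΔH_II = +22 kJ, so reaction II has the more negative ΔH; |ΔH_I − ΔH_II| = 22 kJ.

Reaction II, by 22 kJ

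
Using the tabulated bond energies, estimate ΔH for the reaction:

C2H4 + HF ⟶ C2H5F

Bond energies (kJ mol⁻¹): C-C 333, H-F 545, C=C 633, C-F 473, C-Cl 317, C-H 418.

ΔH ≈ −46 kJ

Bonds broken (reactants):
  C-H: 4 × 418 = 1672
  C=C: 1 × 633 = 633
  H-F: 1 × 545 = 545
  Σ(broken) = 2850 kJ
Bonds formed (products):
  C-C: 1 × 333 = 333
  C-F: 1 × 473 = 473
  C-H: 5 × 418 = 2090
  Σ(formed) = 2896 kJ
ΔH = Σ(broken) − Σ(formed) = 2850 − 2896 = −46 kJ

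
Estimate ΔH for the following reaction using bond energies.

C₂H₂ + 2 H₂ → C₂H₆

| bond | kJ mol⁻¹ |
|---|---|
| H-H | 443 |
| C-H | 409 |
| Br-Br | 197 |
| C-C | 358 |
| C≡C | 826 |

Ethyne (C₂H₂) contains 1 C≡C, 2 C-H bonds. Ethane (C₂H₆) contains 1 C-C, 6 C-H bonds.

ΔH ≈ −282 kJ

Bonds broken (reactants):
  C≡C: 1 × 826 = 826
  C-H: 2 × 409 = 818
  H-H: 2 × 443 = 886
  Σ(broken) = 2530 kJ
Bonds formed (products):
  C-C: 1 × 358 = 358
  C-H: 6 × 409 = 2454
  Σ(formed) = 2812 kJ
ΔH = Σ(broken) − Σ(formed) = 2530 − 2812 = −282 kJ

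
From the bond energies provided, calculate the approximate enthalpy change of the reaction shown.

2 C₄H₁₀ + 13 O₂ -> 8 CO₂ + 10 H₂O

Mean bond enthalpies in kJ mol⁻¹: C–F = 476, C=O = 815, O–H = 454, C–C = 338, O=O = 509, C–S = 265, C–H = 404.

Bonds broken (reactants):
  C–C: 6 × 338 = 2028
  C–H: 20 × 404 = 8080
  O=O: 13 × 509 = 6617
  Σ(broken) = 16725 kJ
Bonds formed (products):
  C=O: 16 × 815 = 13040
  O–H: 20 × 454 = 9080
  Σ(formed) = 22120 kJ
ΔH = Σ(broken) − Σ(formed) = 16725 − 22120 = −5395 kJ

ΔH ≈ −5395 kJ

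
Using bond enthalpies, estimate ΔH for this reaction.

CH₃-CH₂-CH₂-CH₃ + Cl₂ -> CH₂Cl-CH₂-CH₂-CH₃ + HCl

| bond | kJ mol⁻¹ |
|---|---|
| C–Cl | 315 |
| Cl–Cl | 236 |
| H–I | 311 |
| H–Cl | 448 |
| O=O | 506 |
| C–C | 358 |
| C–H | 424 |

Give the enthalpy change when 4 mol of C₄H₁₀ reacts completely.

ΔH = −412 kJ

Bonds broken (reactants):
  C–C: 3 × 358 = 1074
  C–H: 10 × 424 = 4240
  Cl–Cl: 1 × 236 = 236
  Σ(broken) = 5550 kJ
Bonds formed (products):
  C–C: 3 × 358 = 1074
  C–Cl: 1 × 315 = 315
  C–H: 9 × 424 = 3816
  H–Cl: 1 × 448 = 448
  Σ(formed) = 5653 kJ
ΔH = Σ(broken) − Σ(formed) = 5550 − 5653 = −103 kJ
For 4× the reaction as written: 4 × (−103) = −412 kJ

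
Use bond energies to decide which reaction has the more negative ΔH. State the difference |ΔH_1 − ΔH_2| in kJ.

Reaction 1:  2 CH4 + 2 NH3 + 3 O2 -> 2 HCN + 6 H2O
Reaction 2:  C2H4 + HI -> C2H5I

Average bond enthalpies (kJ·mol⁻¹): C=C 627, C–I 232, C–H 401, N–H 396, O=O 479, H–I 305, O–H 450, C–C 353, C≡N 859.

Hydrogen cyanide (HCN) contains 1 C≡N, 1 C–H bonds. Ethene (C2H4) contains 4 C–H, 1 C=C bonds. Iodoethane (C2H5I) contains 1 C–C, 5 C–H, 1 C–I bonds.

Reaction 1, by 845 kJ

Reaction 1:
  Bonds broken (reactants):
    C–H: 8 × 401 = 3208
    N–H: 6 × 396 = 2376
    O=O: 3 × 479 = 1437
    Σ(broken) = 7021 kJ
  Bonds formed (products):
    C≡N: 2 × 859 = 1718
    C–H: 2 × 401 = 802
    O–H: 12 × 450 = 5400
    Σ(formed) = 7920 kJ
  ΔH_1 = 7021 − 7920 = −899 kJ
Reaction 2:
  Bonds broken (reactants):
    C–H: 4 × 401 = 1604
    C=C: 1 × 627 = 627
    H–I: 1 × 305 = 305
    Σ(broken) = 2536 kJ
  Bonds formed (products):
    C–C: 1 × 353 = 353
    C–H: 5 × 401 = 2005
    C–I: 1 × 232 = 232
    Σ(formed) = 2590 kJ
  ΔH_2 = 2536 − 2590 = −54 kJ
ΔH_1 − ΔH_2 = −845 kJ, so reaction 1 has the more negative ΔH; |ΔH_1 − ΔH_2| = 845 kJ.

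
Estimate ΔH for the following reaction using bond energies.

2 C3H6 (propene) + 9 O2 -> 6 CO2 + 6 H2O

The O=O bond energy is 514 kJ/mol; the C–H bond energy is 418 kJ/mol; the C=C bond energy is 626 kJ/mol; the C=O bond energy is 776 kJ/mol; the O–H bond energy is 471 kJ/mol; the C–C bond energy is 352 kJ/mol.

ΔH ≈ −3366 kJ

Bonds broken (reactants):
  C–C: 2 × 352 = 704
  C–H: 12 × 418 = 5016
  C=C: 2 × 626 = 1252
  O=O: 9 × 514 = 4626
  Σ(broken) = 11598 kJ
Bonds formed (products):
  C=O: 12 × 776 = 9312
  O–H: 12 × 471 = 5652
  Σ(formed) = 14964 kJ
ΔH = Σ(broken) − Σ(formed) = 11598 − 14964 = −3366 kJ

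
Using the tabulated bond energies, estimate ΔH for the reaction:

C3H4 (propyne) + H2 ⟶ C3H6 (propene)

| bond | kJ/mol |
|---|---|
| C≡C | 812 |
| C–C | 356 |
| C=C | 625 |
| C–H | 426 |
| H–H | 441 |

Bonds broken (reactants):
  C≡C: 1 × 812 = 812
  C–C: 1 × 356 = 356
  C–H: 4 × 426 = 1704
  H–H: 1 × 441 = 441
  Σ(broken) = 3313 kJ
Bonds formed (products):
  C–C: 1 × 356 = 356
  C–H: 6 × 426 = 2556
  C=C: 1 × 625 = 625
  Σ(formed) = 3537 kJ
ΔH = Σ(broken) − Σ(formed) = 3313 − 3537 = −224 kJ

ΔH ≈ −224 kJ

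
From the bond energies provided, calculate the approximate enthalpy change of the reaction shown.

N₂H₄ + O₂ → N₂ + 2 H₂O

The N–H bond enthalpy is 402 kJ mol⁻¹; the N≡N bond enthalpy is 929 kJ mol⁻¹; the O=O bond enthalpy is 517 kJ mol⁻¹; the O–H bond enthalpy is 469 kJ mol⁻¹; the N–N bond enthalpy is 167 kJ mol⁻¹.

ΔH ≈ −513 kJ

Bonds broken (reactants):
  N–H: 4 × 402 = 1608
  N–N: 1 × 167 = 167
  O=O: 1 × 517 = 517
  Σ(broken) = 2292 kJ
Bonds formed (products):
  N≡N: 1 × 929 = 929
  O–H: 4 × 469 = 1876
  Σ(formed) = 2805 kJ
ΔH = Σ(broken) − Σ(formed) = 2292 − 2805 = −513 kJ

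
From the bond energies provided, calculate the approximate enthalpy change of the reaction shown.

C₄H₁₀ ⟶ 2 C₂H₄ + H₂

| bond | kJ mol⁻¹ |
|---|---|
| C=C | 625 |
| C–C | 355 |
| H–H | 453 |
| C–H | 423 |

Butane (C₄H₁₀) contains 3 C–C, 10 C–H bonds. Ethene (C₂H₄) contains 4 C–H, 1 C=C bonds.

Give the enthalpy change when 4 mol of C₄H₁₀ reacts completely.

Bonds broken (reactants):
  C–C: 3 × 355 = 1065
  C–H: 10 × 423 = 4230
  Σ(broken) = 5295 kJ
Bonds formed (products):
  C–H: 8 × 423 = 3384
  C=C: 2 × 625 = 1250
  H–H: 1 × 453 = 453
  Σ(formed) = 5087 kJ
ΔH = Σ(broken) − Σ(formed) = 5295 − 5087 = +208 kJ
For 4× the reaction as written: 4 × (+208) = +832 kJ

ΔH = +832 kJ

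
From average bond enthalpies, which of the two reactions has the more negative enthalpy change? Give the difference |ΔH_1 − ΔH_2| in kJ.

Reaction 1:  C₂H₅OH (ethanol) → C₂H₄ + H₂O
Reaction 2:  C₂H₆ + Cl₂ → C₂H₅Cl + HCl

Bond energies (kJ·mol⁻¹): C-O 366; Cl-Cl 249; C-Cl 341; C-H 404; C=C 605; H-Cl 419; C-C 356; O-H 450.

Reaction 2, by 178 kJ

Reaction 1:
  Bonds broken (reactants):
    C-C: 1 × 356 = 356
    C-H: 5 × 404 = 2020
    C-O: 1 × 366 = 366
    O-H: 1 × 450 = 450
    Σ(broken) = 3192 kJ
  Bonds formed (products):
    C-H: 4 × 404 = 1616
    C=C: 1 × 605 = 605
    O-H: 2 × 450 = 900
    Σ(formed) = 3121 kJ
  ΔH_1 = 3192 − 3121 = +71 kJ
Reaction 2:
  Bonds broken (reactants):
    C-C: 1 × 356 = 356
    C-H: 6 × 404 = 2424
    Cl-Cl: 1 × 249 = 249
    Σ(broken) = 3029 kJ
  Bonds formed (products):
    C-C: 1 × 356 = 356
    C-Cl: 1 × 341 = 341
    C-H: 5 × 404 = 2020
    H-Cl: 1 × 419 = 419
    Σ(formed) = 3136 kJ
  ΔH_2 = 3029 − 3136 = −107 kJ
ΔH_1 − ΔH_2 = +178 kJ, so reaction 2 has the more negative ΔH; |ΔH_1 − ΔH_2| = 178 kJ.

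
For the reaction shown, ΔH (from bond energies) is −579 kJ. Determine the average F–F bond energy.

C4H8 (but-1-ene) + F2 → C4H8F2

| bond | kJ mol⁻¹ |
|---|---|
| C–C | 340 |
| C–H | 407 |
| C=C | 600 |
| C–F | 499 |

D(F–F) ≈ 159 kJ/mol

Let D be the F–F bond energy.
Σ(broken) = 2×340 + 8×407 + 1×600 + 1×D = 4536 + D
Σ(formed) = 3×340 + 2×499 + 8×407 = 5274
ΔH = Σ(broken) − Σ(formed) = (4536 + D) − (5274) = −738 + D
Setting this equal to −579 kJ gives D = 159 kJ/mol.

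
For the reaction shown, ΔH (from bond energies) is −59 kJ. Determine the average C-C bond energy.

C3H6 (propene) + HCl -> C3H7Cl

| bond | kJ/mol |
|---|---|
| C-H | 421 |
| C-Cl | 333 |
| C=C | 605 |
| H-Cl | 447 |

Let D be the C-C bond energy.
Σ(broken) = 1×D + 6×421 + 1×605 + 1×447 = 3578 + D
Σ(formed) = 2×D + 1×333 + 7×421 = 3280 + 2D
ΔH = Σ(broken) − Σ(formed) = (3578 + D) − (3280 + 2D) = +298 − D
Setting this equal to −59 kJ gives D = 357 kJ/mol.

D(C-C) ≈ 357 kJ/mol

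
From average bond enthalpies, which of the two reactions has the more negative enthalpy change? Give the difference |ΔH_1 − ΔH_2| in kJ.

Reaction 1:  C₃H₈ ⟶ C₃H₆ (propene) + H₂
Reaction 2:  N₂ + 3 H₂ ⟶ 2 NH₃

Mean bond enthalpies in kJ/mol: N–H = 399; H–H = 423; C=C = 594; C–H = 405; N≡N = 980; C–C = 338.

Reaction 2, by 276 kJ

Reaction 1:
  Bonds broken (reactants):
    C–C: 2 × 338 = 676
    C–H: 8 × 405 = 3240
    Σ(broken) = 3916 kJ
  Bonds formed (products):
    C–C: 1 × 338 = 338
    C–H: 6 × 405 = 2430
    C=C: 1 × 594 = 594
    H–H: 1 × 423 = 423
    Σ(formed) = 3785 kJ
  ΔH_1 = 3916 − 3785 = +131 kJ
Reaction 2:
  Bonds broken (reactants):
    H–H: 3 × 423 = 1269
    N≡N: 1 × 980 = 980
    Σ(broken) = 2249 kJ
  Bonds formed (products):
    N–H: 6 × 399 = 2394
    Σ(formed) = 2394 kJ
  ΔH_2 = 2249 − 2394 = −145 kJ
ΔH_1 − ΔH_2 = +276 kJ, so reaction 2 has the more negative ΔH; |ΔH_1 − ΔH_2| = 276 kJ.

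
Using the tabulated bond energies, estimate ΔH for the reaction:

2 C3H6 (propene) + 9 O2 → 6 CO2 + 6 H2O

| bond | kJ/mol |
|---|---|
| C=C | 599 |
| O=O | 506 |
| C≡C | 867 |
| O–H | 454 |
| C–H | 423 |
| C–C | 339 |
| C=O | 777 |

ΔH ≈ −3266 kJ

Bonds broken (reactants):
  C–C: 2 × 339 = 678
  C–H: 12 × 423 = 5076
  C=C: 2 × 599 = 1198
  O=O: 9 × 506 = 4554
  Σ(broken) = 11506 kJ
Bonds formed (products):
  C=O: 12 × 777 = 9324
  O–H: 12 × 454 = 5448
  Σ(formed) = 14772 kJ
ΔH = Σ(broken) − Σ(formed) = 11506 − 14772 = −3266 kJ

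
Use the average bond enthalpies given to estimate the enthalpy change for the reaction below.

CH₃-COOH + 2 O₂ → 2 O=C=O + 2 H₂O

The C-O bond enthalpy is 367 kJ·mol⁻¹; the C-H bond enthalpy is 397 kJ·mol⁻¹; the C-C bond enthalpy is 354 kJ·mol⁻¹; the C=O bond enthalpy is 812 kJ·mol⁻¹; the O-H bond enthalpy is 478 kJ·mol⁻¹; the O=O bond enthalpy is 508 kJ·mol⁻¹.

Bonds broken (reactants):
  C-C: 1 × 354 = 354
  C-H: 3 × 397 = 1191
  C-O: 1 × 367 = 367
  C=O: 1 × 812 = 812
  O-H: 1 × 478 = 478
  O=O: 2 × 508 = 1016
  Σ(broken) = 4218 kJ
Bonds formed (products):
  C=O: 4 × 812 = 3248
  O-H: 4 × 478 = 1912
  Σ(formed) = 5160 kJ
ΔH = Σ(broken) − Σ(formed) = 4218 − 5160 = −942 kJ

ΔH ≈ −942 kJ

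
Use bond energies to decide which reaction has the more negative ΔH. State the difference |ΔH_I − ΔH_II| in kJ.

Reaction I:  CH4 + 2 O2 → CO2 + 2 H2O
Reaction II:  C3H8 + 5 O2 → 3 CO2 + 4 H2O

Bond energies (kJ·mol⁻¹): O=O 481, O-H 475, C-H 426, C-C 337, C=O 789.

Reaction I:
  Bonds broken (reactants):
    C-H: 4 × 426 = 1704
    O=O: 2 × 481 = 962
    Σ(broken) = 2666 kJ
  Bonds formed (products):
    C=O: 2 × 789 = 1578
    O-H: 4 × 475 = 1900
    Σ(formed) = 3478 kJ
  ΔH_I = 2666 − 3478 = −812 kJ
Reaction II:
  Bonds broken (reactants):
    C-C: 2 × 337 = 674
    C-H: 8 × 426 = 3408
    O=O: 5 × 481 = 2405
    Σ(broken) = 6487 kJ
  Bonds formed (products):
    C=O: 6 × 789 = 4734
    O-H: 8 × 475 = 3800
    Σ(formed) = 8534 kJ
  ΔH_II = 6487 − 8534 = −2047 kJ
ΔH_I − ΔH_II = +1235 kJ, so reaction II has the more negative ΔH; |ΔH_I − ΔH_II| = 1235 kJ.

Reaction II, by 1235 kJ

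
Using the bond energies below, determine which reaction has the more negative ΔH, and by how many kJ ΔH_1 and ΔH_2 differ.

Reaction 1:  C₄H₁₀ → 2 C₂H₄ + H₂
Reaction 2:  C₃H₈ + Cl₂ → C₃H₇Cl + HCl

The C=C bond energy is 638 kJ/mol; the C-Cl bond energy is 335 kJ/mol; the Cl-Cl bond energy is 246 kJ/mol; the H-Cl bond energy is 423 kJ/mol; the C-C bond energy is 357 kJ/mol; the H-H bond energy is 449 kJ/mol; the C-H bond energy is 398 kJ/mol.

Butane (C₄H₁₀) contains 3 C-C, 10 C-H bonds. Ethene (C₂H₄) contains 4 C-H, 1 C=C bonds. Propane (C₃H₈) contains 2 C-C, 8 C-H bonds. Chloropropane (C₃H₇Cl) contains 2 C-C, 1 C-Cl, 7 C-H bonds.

Reaction 2, by 256 kJ

Reaction 1:
  Bonds broken (reactants):
    C-C: 3 × 357 = 1071
    C-H: 10 × 398 = 3980
    Σ(broken) = 5051 kJ
  Bonds formed (products):
    C-H: 8 × 398 = 3184
    C=C: 2 × 638 = 1276
    H-H: 1 × 449 = 449
    Σ(formed) = 4909 kJ
  ΔH_1 = 5051 − 4909 = +142 kJ
Reaction 2:
  Bonds broken (reactants):
    C-C: 2 × 357 = 714
    C-H: 8 × 398 = 3184
    Cl-Cl: 1 × 246 = 246
    Σ(broken) = 4144 kJ
  Bonds formed (products):
    C-C: 2 × 357 = 714
    C-Cl: 1 × 335 = 335
    C-H: 7 × 398 = 2786
    H-Cl: 1 × 423 = 423
    Σ(formed) = 4258 kJ
  ΔH_2 = 4144 − 4258 = −114 kJ
ΔH_1 − ΔH_2 = +256 kJ, so reaction 2 has the more negative ΔH; |ΔH_1 − ΔH_2| = 256 kJ.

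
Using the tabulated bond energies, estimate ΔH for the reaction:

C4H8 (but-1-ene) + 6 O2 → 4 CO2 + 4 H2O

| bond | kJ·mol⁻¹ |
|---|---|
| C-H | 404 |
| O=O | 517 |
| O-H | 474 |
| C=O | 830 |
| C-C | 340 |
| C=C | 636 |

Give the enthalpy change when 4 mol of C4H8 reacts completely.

Bonds broken (reactants):
  C-C: 2 × 340 = 680
  C-H: 8 × 404 = 3232
  C=C: 1 × 636 = 636
  O=O: 6 × 517 = 3102
  Σ(broken) = 7650 kJ
Bonds formed (products):
  C=O: 8 × 830 = 6640
  O-H: 8 × 474 = 3792
  Σ(formed) = 10432 kJ
ΔH = Σ(broken) − Σ(formed) = 7650 − 10432 = −2782 kJ
For 4× the reaction as written: 4 × (−2782) = −11128 kJ

ΔH = −11128 kJ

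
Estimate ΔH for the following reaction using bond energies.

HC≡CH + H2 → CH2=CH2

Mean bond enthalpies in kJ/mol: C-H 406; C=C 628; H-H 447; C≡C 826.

Bonds broken (reactants):
  C≡C: 1 × 826 = 826
  C-H: 2 × 406 = 812
  H-H: 1 × 447 = 447
  Σ(broken) = 2085 kJ
Bonds formed (products):
  C-H: 4 × 406 = 1624
  C=C: 1 × 628 = 628
  Σ(formed) = 2252 kJ
ΔH = Σ(broken) − Σ(formed) = 2085 − 2252 = −167 kJ

ΔH ≈ −167 kJ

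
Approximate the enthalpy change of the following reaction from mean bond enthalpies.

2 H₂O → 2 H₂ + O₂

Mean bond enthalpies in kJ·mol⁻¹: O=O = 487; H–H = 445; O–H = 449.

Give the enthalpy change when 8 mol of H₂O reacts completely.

Bonds broken (reactants):
  O–H: 4 × 449 = 1796
  Σ(broken) = 1796 kJ
Bonds formed (products):
  H–H: 2 × 445 = 890
  O=O: 1 × 487 = 487
  Σ(formed) = 1377 kJ
ΔH = Σ(broken) − Σ(formed) = 1796 − 1377 = +419 kJ
For 4× the reaction as written: 4 × (+419) = +1676 kJ

ΔH = +1676 kJ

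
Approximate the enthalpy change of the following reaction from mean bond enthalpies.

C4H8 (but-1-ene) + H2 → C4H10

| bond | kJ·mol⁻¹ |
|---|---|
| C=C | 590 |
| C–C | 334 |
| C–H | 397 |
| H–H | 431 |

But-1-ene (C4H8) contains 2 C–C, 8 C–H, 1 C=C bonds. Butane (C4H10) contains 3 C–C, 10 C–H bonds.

Bonds broken (reactants):
  C–C: 2 × 334 = 668
  C–H: 8 × 397 = 3176
  C=C: 1 × 590 = 590
  H–H: 1 × 431 = 431
  Σ(broken) = 4865 kJ
Bonds formed (products):
  C–C: 3 × 334 = 1002
  C–H: 10 × 397 = 3970
  Σ(formed) = 4972 kJ
ΔH = Σ(broken) − Σ(formed) = 4865 − 4972 = −107 kJ

ΔH ≈ −107 kJ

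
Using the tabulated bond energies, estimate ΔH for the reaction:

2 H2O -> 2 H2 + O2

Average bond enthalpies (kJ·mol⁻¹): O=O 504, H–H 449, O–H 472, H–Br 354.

Bonds broken (reactants):
  O–H: 4 × 472 = 1888
  Σ(broken) = 1888 kJ
Bonds formed (products):
  H–H: 2 × 449 = 898
  O=O: 1 × 504 = 504
  Σ(formed) = 1402 kJ
ΔH = Σ(broken) − Σ(formed) = 1888 − 1402 = +486 kJ

ΔH ≈ +486 kJ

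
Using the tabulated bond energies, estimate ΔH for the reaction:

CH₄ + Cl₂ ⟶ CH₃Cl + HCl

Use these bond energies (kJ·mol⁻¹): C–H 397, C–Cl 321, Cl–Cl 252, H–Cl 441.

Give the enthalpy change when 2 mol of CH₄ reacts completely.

ΔH = −226 kJ

Bonds broken (reactants):
  C–H: 4 × 397 = 1588
  Cl–Cl: 1 × 252 = 252
  Σ(broken) = 1840 kJ
Bonds formed (products):
  C–Cl: 1 × 321 = 321
  C–H: 3 × 397 = 1191
  H–Cl: 1 × 441 = 441
  Σ(formed) = 1953 kJ
ΔH = Σ(broken) − Σ(formed) = 1840 − 1953 = −113 kJ
For 2× the reaction as written: 2 × (−113) = −226 kJ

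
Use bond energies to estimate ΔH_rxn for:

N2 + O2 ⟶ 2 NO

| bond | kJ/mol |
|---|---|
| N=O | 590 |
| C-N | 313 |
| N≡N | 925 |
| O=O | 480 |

ΔH ≈ +225 kJ

Bonds broken (reactants):
  N≡N: 1 × 925 = 925
  O=O: 1 × 480 = 480
  Σ(broken) = 1405 kJ
Bonds formed (products):
  N=O: 2 × 590 = 1180
  Σ(formed) = 1180 kJ
ΔH = Σ(broken) − Σ(formed) = 1405 − 1180 = +225 kJ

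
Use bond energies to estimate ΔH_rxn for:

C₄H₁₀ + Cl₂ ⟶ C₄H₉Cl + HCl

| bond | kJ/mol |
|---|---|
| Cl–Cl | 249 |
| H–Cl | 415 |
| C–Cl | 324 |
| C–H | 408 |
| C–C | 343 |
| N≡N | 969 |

Bonds broken (reactants):
  C–C: 3 × 343 = 1029
  C–H: 10 × 408 = 4080
  Cl–Cl: 1 × 249 = 249
  Σ(broken) = 5358 kJ
Bonds formed (products):
  C–C: 3 × 343 = 1029
  C–Cl: 1 × 324 = 324
  C–H: 9 × 408 = 3672
  H–Cl: 1 × 415 = 415
  Σ(formed) = 5440 kJ
ΔH = Σ(broken) − Σ(formed) = 5358 − 5440 = −82 kJ

ΔH ≈ −82 kJ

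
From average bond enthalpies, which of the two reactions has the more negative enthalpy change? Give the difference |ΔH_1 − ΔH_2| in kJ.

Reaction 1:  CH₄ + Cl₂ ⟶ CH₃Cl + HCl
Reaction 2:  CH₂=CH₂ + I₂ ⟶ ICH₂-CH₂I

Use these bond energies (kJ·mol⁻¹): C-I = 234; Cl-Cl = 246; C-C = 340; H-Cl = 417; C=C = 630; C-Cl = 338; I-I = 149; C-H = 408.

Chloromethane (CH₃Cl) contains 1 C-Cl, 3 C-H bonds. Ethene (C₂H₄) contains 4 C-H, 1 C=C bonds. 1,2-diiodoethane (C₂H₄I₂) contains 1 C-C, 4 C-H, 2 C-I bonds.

Reaction 1, by 72 kJ

Reaction 1:
  Bonds broken (reactants):
    C-H: 4 × 408 = 1632
    Cl-Cl: 1 × 246 = 246
    Σ(broken) = 1878 kJ
  Bonds formed (products):
    C-Cl: 1 × 338 = 338
    C-H: 3 × 408 = 1224
    H-Cl: 1 × 417 = 417
    Σ(formed) = 1979 kJ
  ΔH_1 = 1878 − 1979 = −101 kJ
Reaction 2:
  Bonds broken (reactants):
    C-H: 4 × 408 = 1632
    C=C: 1 × 630 = 630
    I-I: 1 × 149 = 149
    Σ(broken) = 2411 kJ
  Bonds formed (products):
    C-C: 1 × 340 = 340
    C-H: 4 × 408 = 1632
    C-I: 2 × 234 = 468
    Σ(formed) = 2440 kJ
  ΔH_2 = 2411 − 2440 = −29 kJ
ΔH_1 − ΔH_2 = −72 kJ, so reaction 1 has the more negative ΔH; |ΔH_1 − ΔH_2| = 72 kJ.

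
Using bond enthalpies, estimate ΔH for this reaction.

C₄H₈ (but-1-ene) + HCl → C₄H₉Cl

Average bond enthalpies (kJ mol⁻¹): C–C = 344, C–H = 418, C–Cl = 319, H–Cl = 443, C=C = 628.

Bonds broken (reactants):
  C–C: 2 × 344 = 688
  C–H: 8 × 418 = 3344
  C=C: 1 × 628 = 628
  H–Cl: 1 × 443 = 443
  Σ(broken) = 5103 kJ
Bonds formed (products):
  C–C: 3 × 344 = 1032
  C–Cl: 1 × 319 = 319
  C–H: 9 × 418 = 3762
  Σ(formed) = 5113 kJ
ΔH = Σ(broken) − Σ(formed) = 5103 − 5113 = −10 kJ

ΔH ≈ −10 kJ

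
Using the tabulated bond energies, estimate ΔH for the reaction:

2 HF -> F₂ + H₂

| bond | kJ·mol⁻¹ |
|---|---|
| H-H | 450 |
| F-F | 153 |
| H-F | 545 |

ΔH ≈ +487 kJ

Bonds broken (reactants):
  H-F: 2 × 545 = 1090
  Σ(broken) = 1090 kJ
Bonds formed (products):
  F-F: 1 × 153 = 153
  H-H: 1 × 450 = 450
  Σ(formed) = 603 kJ
ΔH = Σ(broken) − Σ(formed) = 1090 − 603 = +487 kJ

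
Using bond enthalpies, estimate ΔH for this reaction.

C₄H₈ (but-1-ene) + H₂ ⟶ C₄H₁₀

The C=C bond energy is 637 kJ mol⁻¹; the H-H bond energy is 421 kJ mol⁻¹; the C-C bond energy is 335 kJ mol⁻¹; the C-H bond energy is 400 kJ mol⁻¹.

ΔH ≈ −77 kJ

Bonds broken (reactants):
  C-C: 2 × 335 = 670
  C-H: 8 × 400 = 3200
  C=C: 1 × 637 = 637
  H-H: 1 × 421 = 421
  Σ(broken) = 4928 kJ
Bonds formed (products):
  C-C: 3 × 335 = 1005
  C-H: 10 × 400 = 4000
  Σ(formed) = 5005 kJ
ΔH = Σ(broken) − Σ(formed) = 4928 − 5005 = −77 kJ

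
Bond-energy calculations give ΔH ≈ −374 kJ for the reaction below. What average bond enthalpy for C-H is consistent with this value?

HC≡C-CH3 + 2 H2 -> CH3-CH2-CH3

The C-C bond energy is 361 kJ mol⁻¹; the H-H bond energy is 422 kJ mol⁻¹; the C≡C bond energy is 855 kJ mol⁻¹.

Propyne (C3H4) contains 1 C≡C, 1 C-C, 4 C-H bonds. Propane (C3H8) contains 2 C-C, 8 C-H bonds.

Let D be the C-H bond energy.
Σ(broken) = 1×855 + 1×361 + 4×D + 2×422 = 2060 + 4D
Σ(formed) = 2×361 + 8×D = 722 + 8D
ΔH = Σ(broken) − Σ(formed) = (2060 + 4D) − (722 + 8D) = +1338 − 4D
Setting this equal to −374 kJ gives 4D = 1712, so D = 428 kJ/mol.

D(C-H) ≈ 428 kJ/mol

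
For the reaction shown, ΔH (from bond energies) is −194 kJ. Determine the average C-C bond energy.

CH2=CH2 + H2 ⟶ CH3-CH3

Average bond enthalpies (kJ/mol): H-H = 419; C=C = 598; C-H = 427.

Let D be the C-C bond energy.
Σ(broken) = 4×427 + 1×598 + 1×419 = 2725
Σ(formed) = 1×D + 6×427 = 2562 + D
ΔH = Σ(broken) − Σ(formed) = (2725) − (2562 + D) = +163 − D
Setting this equal to −194 kJ gives D = 357 kJ/mol.

D(C-C) ≈ 357 kJ/mol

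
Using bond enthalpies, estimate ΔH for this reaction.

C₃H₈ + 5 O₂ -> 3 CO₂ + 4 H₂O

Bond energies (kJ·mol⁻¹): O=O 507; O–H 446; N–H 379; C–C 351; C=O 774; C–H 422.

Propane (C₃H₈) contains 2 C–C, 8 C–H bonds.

ΔH ≈ −1599 kJ

Bonds broken (reactants):
  C–C: 2 × 351 = 702
  C–H: 8 × 422 = 3376
  O=O: 5 × 507 = 2535
  Σ(broken) = 6613 kJ
Bonds formed (products):
  C=O: 6 × 774 = 4644
  O–H: 8 × 446 = 3568
  Σ(formed) = 8212 kJ
ΔH = Σ(broken) − Σ(formed) = 6613 − 8212 = −1599 kJ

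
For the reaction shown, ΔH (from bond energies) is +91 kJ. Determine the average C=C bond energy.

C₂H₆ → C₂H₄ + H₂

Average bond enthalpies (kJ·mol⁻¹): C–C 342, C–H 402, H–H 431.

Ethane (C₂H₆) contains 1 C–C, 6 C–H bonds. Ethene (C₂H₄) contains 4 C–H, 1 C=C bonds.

Let D be the C=C bond energy.
Σ(broken) = 1×342 + 6×402 = 2754
Σ(formed) = 4×402 + 1×D + 1×431 = 2039 + D
ΔH = Σ(broken) − Σ(formed) = (2754) − (2039 + D) = +715 − D
Setting this equal to +91 kJ gives D = 624 kJ/mol.

D(C=C) ≈ 624 kJ/mol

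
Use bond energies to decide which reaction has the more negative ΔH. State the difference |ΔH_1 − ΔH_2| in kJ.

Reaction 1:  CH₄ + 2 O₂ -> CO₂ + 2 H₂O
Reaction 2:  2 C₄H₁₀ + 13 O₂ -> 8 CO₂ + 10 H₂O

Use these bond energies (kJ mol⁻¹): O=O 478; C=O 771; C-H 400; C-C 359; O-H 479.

Reaction 1:
  Bonds broken (reactants):
    C-H: 4 × 400 = 1600
    O=O: 2 × 478 = 956
    Σ(broken) = 2556 kJ
  Bonds formed (products):
    C=O: 2 × 771 = 1542
    O-H: 4 × 479 = 1916
    Σ(formed) = 3458 kJ
  ΔH_1 = 2556 − 3458 = −902 kJ
Reaction 2:
  Bonds broken (reactants):
    C-C: 6 × 359 = 2154
    C-H: 20 × 400 = 8000
    O=O: 13 × 478 = 6214
    Σ(broken) = 16368 kJ
  Bonds formed (products):
    C=O: 16 × 771 = 12336
    O-H: 20 × 479 = 9580
    Σ(formed) = 21916 kJ
  ΔH_2 = 16368 − 21916 = −5548 kJ
ΔH_1 − ΔH_2 = +4646 kJ, so reaction 2 has the more negative ΔH; |ΔH_1 − ΔH_2| = 4646 kJ.

Reaction 2, by 4646 kJ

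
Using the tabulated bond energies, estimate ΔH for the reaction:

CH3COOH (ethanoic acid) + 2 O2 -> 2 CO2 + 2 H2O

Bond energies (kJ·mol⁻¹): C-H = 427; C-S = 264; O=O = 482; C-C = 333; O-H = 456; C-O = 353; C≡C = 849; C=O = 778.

ΔH ≈ −771 kJ

Bonds broken (reactants):
  C-C: 1 × 333 = 333
  C-H: 3 × 427 = 1281
  C-O: 1 × 353 = 353
  C=O: 1 × 778 = 778
  O-H: 1 × 456 = 456
  O=O: 2 × 482 = 964
  Σ(broken) = 4165 kJ
Bonds formed (products):
  C=O: 4 × 778 = 3112
  O-H: 4 × 456 = 1824
  Σ(formed) = 4936 kJ
ΔH = Σ(broken) − Σ(formed) = 4165 − 4936 = −771 kJ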